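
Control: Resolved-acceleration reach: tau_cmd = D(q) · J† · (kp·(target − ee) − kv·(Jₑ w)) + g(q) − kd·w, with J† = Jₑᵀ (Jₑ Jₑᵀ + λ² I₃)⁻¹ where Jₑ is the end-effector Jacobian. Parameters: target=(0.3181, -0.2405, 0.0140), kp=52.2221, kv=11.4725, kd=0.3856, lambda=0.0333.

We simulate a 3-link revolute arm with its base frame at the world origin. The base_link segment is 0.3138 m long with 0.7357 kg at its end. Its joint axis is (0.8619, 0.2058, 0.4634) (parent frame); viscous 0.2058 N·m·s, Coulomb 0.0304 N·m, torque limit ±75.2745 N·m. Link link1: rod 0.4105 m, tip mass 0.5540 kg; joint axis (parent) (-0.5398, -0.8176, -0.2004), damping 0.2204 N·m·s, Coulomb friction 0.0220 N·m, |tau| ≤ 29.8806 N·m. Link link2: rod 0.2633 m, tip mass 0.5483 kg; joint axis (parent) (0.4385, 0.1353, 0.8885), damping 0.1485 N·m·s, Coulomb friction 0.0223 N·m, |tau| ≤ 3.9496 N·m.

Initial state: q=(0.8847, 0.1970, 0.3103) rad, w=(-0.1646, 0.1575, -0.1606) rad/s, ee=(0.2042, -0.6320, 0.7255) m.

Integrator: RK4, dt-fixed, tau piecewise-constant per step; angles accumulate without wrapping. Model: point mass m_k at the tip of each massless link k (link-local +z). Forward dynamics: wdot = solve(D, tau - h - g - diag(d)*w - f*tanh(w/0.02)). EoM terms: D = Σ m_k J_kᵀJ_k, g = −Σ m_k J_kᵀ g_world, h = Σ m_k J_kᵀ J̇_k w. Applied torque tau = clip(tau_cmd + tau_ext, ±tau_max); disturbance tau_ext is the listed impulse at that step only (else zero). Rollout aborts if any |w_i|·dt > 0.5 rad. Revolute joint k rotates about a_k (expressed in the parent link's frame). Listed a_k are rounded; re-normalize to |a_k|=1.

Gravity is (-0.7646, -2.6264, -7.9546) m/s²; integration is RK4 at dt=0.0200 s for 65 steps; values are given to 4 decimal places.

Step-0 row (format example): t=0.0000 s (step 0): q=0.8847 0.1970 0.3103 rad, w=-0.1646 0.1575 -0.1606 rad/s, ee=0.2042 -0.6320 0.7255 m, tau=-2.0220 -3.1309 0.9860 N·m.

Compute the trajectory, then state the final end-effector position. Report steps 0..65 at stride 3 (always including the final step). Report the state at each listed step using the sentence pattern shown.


t=0.0600 s (step 3): q=0.8708 0.1995 0.4229 rad, w=-0.3142 0.1983 5.3317 rad/s, ee=0.2068 -0.6287 0.7263 m, tau=-8.2591 1.4241 -1.4684 N·m.
t=0.1200 s (step 6): q=0.8595 0.1871 0.4739 rad, w=0.0763 -1.0115 -8.4309 rad/s, ee=0.2143 -0.6252 0.7268 m, tau=-4.8622 -0.1374 3.9496 N·m.
t=0.1800 s (step 9): q=0.8639 0.2260 0.7206 rad, w=0.3955 2.5475 15.4715 rad/s, ee=0.2171 -0.6285 0.7168 m, tau=-10.8585 2.9185 -3.9496 N·m.
t=0.2400 s (step 12): q=0.8994 0.2775 0.7447 rad, w=0.7968 -0.5384 -12.2336 rad/s, ee=0.2035 -0.6433 0.7052 m, tau=-7.5956 0.3793 3.9496 N·m.
t=0.3000 s (step 15): q=0.9597 0.3710 0.8818 rad, w=1.3628 3.4882 14.3478 rad/s, ee=0.1873 -0.6658 0.6799 m, tau=-11.3210 2.5080 -3.9496 N·m.
t=0.3600 s (step 18): q=1.0350 0.4590 0.8519 rad, w=1.2494 -0.1457 -12.9002 rad/s, ee=0.1631 -0.6954 0.6497 m, tau=-9.7709 1.2098 3.9496 N·m.
t=0.4200 s (step 21): q=1.1238 0.5800 0.9595 rad, w=1.8003 3.9294 13.9563 rad/s, ee=0.1405 -0.7234 0.6074 m, tau=-12.0252 2.7883 -3.9496 N·m.
t=0.4800 s (step 24): q=1.2185 0.6905 0.9188 rad, w=1.4753 0.1642 -12.9585 rad/s, ee=0.1106 -0.7519 0.5612 m, tau=-10.6220 1.9041 3.9496 N·m.
t=0.5400 s (step 27): q=1.3219 0.8298 1.0100 rad, w=2.0233 4.1962 13.6055 rad/s, ee=0.0830 -0.7727 0.5063 m, tau=-11.8763 3.0370 -3.9496 N·m.
t=0.6000 s (step 30): q=1.4281 0.9576 0.9662 rad, w=1.6370 0.4514 -12.8180 rad/s, ee=0.0486 -0.7891 0.4489 m, tau=-10.4404 2.4849 3.9496 N·m.
t=0.6600 s (step 33): q=1.5419 1.1110 1.0469 rad, w=2.1813 4.3687 13.2916 rad/s, ee=0.0181 -0.7940 0.3868 m, tau=-10.9493 3.3311 -3.9496 N·m.
t=0.7200 s (step 36): q=1.6587 1.2535 1.0082 rad, w=1.8242 0.7401 -12.4341 rad/s, ee=-0.0175 -0.7913 0.3247 m, tau=-9.3998 3.1030 3.9496 N·m.
t=0.7800 s (step 39): q=1.7843 1.4184 1.0857 rad, w=2.3707 4.4687 12.9853 rad/s, ee=-0.0465 -0.7759 0.2626 m, tau=-9.2518 3.7182 -3.9496 N·m.
t=0.8400 s (step 42): q=1.9161 1.5743 1.0614 rad, w=2.1210 1.0560 -11.7262 rad/s, ee=-0.0777 -0.7518 0.2035 m, tau=-7.6519 3.8309 3.9496 N·m.
t=0.9000 s (step 45): q=2.0601 1.7491 1.1411 rad, w=2.6659 4.4784 12.5313 rad/s, ee=-0.0991 -0.7168 0.1493 m, tau=-6.9734 4.1860 -3.9496 N·m.
t=0.9600 s (step 48): q=2.2167 1.9174 1.1386 rad, w=2.6509 1.4472 -10.6089 rad/s, ee=-0.1191 -0.6744 0.1012 m, tau=-5.4564 4.6099 3.9496 N·m.
t=1.0200 s (step 51): q=2.3911 2.0999 1.2204 rad, w=3.0916 4.3391 11.7580 rad/s, ee=-0.1263 -0.6262 0.0618 m, tau=-4.5366 4.7234 -3.9496 N·m.
t=1.0800 s (step 54): q=2.5866 2.2783 1.2395 rad, w=3.5534 1.9050 -9.3291 rad/s, ee=-0.1282 -0.5750 0.0313 m, tau=-3.2075 5.2951 3.9496 N·m.
t=1.1400 s (step 57): q=2.8036 2.4643 1.3283 rad, w=3.5052 4.0020 11.0656 rad/s, ee=-0.1147 -0.5257 0.0110 m, tau=-2.3898 5.2631 -3.9496 N·m.
t=1.2000 s (step 60): q=3.0445 2.6448 1.3698 rad, w=4.6684 2.2538 -8.2964 rad/s, ee=-0.0932 -0.4803 -0.0005 m, tau=-1.1769 5.6579 3.8344 N·m.
t=1.2600 s (step 63): q=3.2981 2.8217 1.4553 rad, w=3.5945 3.4341 10.2779 rad/s, ee=-0.0577 -0.4430 -0.0056 m, tau=-1.1954 5.5572 -3.9496 N·m.
t=1.3000 s (step 65): q=3.4734 2.9331 1.4892 rad, w=3.5289 3.2448 10.1527 rad/s, ee=-0.0303 -0.4219 -0.0069 m.
final ee position (m): -0.0303 -0.4219 -0.0069


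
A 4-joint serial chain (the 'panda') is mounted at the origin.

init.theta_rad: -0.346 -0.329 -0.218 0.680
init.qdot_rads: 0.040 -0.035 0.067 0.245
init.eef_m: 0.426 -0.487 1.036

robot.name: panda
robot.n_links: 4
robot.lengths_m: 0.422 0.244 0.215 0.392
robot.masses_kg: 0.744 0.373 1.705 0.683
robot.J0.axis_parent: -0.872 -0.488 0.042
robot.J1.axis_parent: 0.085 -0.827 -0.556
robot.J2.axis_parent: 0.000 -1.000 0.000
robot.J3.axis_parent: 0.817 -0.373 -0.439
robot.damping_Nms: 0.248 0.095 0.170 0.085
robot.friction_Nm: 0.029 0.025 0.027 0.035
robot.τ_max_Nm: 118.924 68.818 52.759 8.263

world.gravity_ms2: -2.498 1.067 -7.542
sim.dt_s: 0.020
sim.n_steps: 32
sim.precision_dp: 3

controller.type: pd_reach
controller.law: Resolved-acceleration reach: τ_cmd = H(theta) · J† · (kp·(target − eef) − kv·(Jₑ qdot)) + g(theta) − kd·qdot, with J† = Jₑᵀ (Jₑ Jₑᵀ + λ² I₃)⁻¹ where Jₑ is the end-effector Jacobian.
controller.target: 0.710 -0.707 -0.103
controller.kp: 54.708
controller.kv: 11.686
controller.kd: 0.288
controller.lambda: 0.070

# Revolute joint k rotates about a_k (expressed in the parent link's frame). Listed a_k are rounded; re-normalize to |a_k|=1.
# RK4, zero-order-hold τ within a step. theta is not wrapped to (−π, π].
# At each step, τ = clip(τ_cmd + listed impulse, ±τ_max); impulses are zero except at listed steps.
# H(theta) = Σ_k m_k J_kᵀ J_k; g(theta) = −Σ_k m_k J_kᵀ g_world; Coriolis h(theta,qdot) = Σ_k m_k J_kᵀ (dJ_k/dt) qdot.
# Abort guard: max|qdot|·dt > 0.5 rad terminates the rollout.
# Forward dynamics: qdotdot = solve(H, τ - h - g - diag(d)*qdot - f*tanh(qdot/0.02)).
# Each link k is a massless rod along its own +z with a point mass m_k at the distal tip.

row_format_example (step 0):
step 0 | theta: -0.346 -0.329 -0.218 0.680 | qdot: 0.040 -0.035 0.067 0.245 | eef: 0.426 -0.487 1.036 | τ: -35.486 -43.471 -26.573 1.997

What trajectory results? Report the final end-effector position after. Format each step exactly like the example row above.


step 1 | theta: -0.343 -0.345 -0.230 0.733 | qdot: 0.199 -1.569 -1.307 4.999 | eef: 0.428 -0.490 1.026 | τ: -27.871 -33.452 -19.952 -0.040
step 2 | theta: -0.340 -0.393 -0.256 0.859 | qdot: 0.108 -3.135 -1.481 7.687 | eef: 0.437 -0.497 0.997 | τ: -30.013 -24.198 -14.351 -1.205
step 3 | theta: -0.342 -0.471 -0.277 1.022 | qdot: -0.266 -4.567 -0.804 8.654 | eef: 0.451 -0.502 0.957 | τ: -32.346 -15.174 -9.254 -1.661
step 4 | theta: -0.352 -0.573 -0.283 1.193 | qdot: -0.816 -5.565 0.030 8.476 | eef: 0.470 -0.505 0.907 | τ: -30.297 -6.524 -4.457 -1.615
step 5 | theta: -0.375 -0.689 -0.277 1.355 | qdot: -1.418 -5.911 0.376 7.728 | eef: 0.493 -0.507 0.851 | τ: -24.433 0.952 -0.248 -1.260
step 6 | theta: -0.409 -0.807 -0.268 1.498 | qdot: -2.009 -5.828 0.460 6.666 | eef: 0.519 -0.510 0.789 | τ: -16.618 6.618 2.929 -0.678
step 7 | theta: -0.454 -0.919 -0.259 1.619 | qdot: -2.537 -5.406 0.309 5.504 | eef: 0.547 -0.513 0.724 | τ: -8.464 10.323 5.037 0.041
step 8 | theta: -0.510 -1.021 -0.255 1.717 | qdot: -2.968 -4.763 0.051 4.347 | eef: 0.576 -0.518 0.658 | τ: -0.851 12.277 6.211 0.813
step 9 | theta: -0.572 -1.109 -0.257 1.793 | qdot: -3.277 -4.012 -0.172 3.244 | eef: 0.604 -0.524 0.591 | τ: 5.893 12.846 6.640 1.555
step 10 | theta: -0.639 -1.181 -0.262 1.848 | qdot: -3.450 -3.197 -0.365 2.252 | eef: 0.631 -0.531 0.524 | τ: 11.527 12.367 6.527 2.182
step 11 | theta: -0.709 -1.237 -0.270 1.885 | qdot: -3.489 -2.393 -0.472 1.389 | eef: 0.655 -0.539 0.459 | τ: 16.111 11.188 6.033 2.641
step 12 | theta: -0.778 -1.278 -0.280 1.905 | qdot: -3.412 -1.658 -0.475 0.669 | eef: 0.676 -0.547 0.396 | τ: 19.761 9.603 5.297 2.909
step 13 | theta: -0.845 -1.305 -0.289 1.913 | qdot: -3.245 -1.026 -0.392 0.099 | eef: 0.694 -0.556 0.337 | τ: 22.595 7.841 4.431 2.988
step 14 | theta: -0.907 -1.320 -0.295 1.911 | qdot: -3.019 -0.507 -0.271 -0.296 | eef: 0.709 -0.565 0.281 | τ: 24.689 6.063 3.523 2.884
step 15 | theta: -0.965 -1.326 -0.299 1.902 | qdot: -2.760 -0.103 -0.126 -0.561 | eef: 0.719 -0.574 0.230 | τ: 26.188 4.395 2.644 2.663
step 16 | theta: -1.018 -1.325 -0.300 1.889 | qdot: -2.488 0.193 0.023 -0.721 | eef: 0.727 -0.583 0.184 | τ: 27.194 2.920 1.843 2.369
step 17 | theta: -1.065 -1.319 -0.299 1.874 | qdot: -2.219 0.426 0.102 -0.785 | eef: 0.732 -0.593 0.142 | τ: 27.710 1.643 1.156 2.038
step 18 | theta: -1.107 -1.309 -0.296 1.858 | qdot: -1.962 0.582 0.166 -0.794 | eef: 0.735 -0.603 0.104 | τ: 27.907 0.593 0.580 1.705
step 19 | theta: -1.143 -1.296 -0.293 1.842 | qdot: -1.722 0.680 0.208 -0.764 | eef: 0.737 -0.612 0.071 | τ: 27.838 -0.242 0.114 1.390
step 20 | theta: -1.176 -1.282 -0.288 1.827 | qdot: -1.502 0.733 0.227 -0.709 | eef: 0.736 -0.621 0.042 | τ: 27.559 -0.882 -0.247 1.106
step 21 | theta: -1.204 -1.267 -0.283 1.814 | qdot: -1.303 0.753 0.230 -0.641 | eef: 0.735 -0.630 0.016 | τ: 27.119 -1.351 -0.516 0.858
step 22 | theta: -1.228 -1.252 -0.279 1.802 | qdot: -1.124 0.747 0.220 -0.568 | eef: 0.733 -0.639 -0.006 | τ: 26.564 -1.674 -0.704 0.648
step 23 | theta: -1.249 -1.237 -0.275 1.791 | qdot: -0.964 0.722 0.202 -0.495 | eef: 0.730 -0.647 -0.025 | τ: 25.931 -1.877 -0.827 0.474
step 24 | theta: -1.267 -1.223 -0.271 1.782 | qdot: -0.821 0.684 0.181 -0.426 | eef: 0.727 -0.654 -0.041 | τ: 25.249 -1.982 -0.895 0.334
step 25 | theta: -1.282 -1.210 -0.267 1.774 | qdot: -0.696 0.637 0.158 -0.364 | eef: 0.724 -0.661 -0.055 | τ: 24.543 -2.011 -0.920 0.223
step 26 | theta: -1.294 -1.198 -0.264 1.767 | qdot: -0.585 0.586 0.134 -0.308 | eef: 0.721 -0.667 -0.067 | τ: 23.832 -1.981 -0.912 0.138
step 27 | theta: -1.305 -1.187 -0.262 1.761 | qdot: -0.487 0.532 0.112 -0.260 | eef: 0.718 -0.673 -0.077 | τ: 23.131 -1.907 -0.879 0.074
step 28 | theta: -1.314 -1.177 -0.260 1.757 | qdot: -0.402 0.479 0.091 -0.218 | eef: 0.715 -0.678 -0.085 | τ: 22.453 -1.803 -0.827 0.027
step 29 | theta: -1.321 -1.168 -0.258 1.753 | qdot: -0.328 0.427 0.071 -0.183 | eef: 0.713 -0.683 -0.092 | τ: 21.805 -1.677 -0.763 -0.005
step 30 | theta: -1.327 -1.160 -0.257 1.749 | qdot: -0.265 0.378 0.053 -0.154 | eef: 0.710 -0.686 -0.097 | τ: 21.194 -1.539 -0.691 -0.027
step 31 | theta: -1.332 -1.152 -0.256 1.746 | qdot: -0.210 0.332 0.037 -0.130 | eef: 0.709 -0.690 -0.101 | τ: 20.626 -1.394 -0.615 -0.039
step 32 | theta: -1.336 -1.146 -0.256 1.744 | qdot: -0.163 0.289 0.025 -0.110 | eef: 0.707 -0.693 -0.105
final eef position (m): 0.707 -0.693 -0.105


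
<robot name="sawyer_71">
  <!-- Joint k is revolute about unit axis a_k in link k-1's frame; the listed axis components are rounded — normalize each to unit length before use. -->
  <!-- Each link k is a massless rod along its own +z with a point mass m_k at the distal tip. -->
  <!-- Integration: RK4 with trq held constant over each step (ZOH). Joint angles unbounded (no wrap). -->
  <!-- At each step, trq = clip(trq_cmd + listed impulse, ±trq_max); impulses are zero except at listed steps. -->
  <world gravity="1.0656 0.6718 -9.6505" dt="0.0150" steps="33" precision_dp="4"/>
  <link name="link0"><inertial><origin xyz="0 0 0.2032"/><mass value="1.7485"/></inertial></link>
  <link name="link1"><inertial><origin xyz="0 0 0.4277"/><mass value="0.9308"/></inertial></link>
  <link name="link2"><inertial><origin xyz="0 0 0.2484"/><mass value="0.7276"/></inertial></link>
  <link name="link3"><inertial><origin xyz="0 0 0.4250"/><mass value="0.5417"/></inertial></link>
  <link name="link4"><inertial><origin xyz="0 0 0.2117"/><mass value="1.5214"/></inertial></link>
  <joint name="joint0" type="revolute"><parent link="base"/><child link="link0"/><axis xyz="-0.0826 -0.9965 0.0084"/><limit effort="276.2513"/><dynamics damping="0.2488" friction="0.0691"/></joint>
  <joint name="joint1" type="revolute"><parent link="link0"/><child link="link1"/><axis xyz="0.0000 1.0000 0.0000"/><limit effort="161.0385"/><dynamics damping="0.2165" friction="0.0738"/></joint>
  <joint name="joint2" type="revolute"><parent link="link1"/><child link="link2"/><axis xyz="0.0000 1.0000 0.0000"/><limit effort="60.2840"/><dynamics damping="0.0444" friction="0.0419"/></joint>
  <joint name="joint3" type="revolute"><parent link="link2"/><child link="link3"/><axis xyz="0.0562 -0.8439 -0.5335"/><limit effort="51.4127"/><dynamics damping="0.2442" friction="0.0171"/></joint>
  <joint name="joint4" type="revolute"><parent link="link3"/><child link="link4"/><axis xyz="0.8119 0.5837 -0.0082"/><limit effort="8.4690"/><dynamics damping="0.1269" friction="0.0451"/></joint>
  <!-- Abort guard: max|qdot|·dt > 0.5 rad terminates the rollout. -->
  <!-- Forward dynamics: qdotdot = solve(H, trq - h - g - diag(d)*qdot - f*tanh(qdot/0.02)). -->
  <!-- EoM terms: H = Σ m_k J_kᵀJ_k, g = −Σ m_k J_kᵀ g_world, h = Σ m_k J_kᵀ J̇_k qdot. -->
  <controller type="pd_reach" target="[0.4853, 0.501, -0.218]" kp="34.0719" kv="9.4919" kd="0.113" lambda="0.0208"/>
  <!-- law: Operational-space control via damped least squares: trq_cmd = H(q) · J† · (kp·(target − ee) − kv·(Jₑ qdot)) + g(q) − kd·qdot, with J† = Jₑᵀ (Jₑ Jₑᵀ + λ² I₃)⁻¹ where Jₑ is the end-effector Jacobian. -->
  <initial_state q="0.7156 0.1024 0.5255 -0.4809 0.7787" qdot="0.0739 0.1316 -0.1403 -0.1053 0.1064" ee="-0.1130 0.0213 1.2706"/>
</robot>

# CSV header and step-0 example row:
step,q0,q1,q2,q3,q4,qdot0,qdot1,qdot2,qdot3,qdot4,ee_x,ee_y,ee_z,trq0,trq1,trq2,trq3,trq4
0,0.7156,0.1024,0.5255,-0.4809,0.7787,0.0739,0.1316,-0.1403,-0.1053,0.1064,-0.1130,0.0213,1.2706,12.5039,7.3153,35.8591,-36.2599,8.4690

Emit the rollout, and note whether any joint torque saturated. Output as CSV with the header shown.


step,q0,q1,q2,q3,q4,qdot0,qdot1,qdot2,qdot3,qdot4,ee_x,ee_y,ee_z,trq0,trq1,trq2,trq3,trq4
1,0.7223,0.1026,0.5329,-0.4913,0.7808,0.8280,-0.0931,1.1214,-1.2655,0.1651,-0.1107,0.0235,1.2650,8.7535,7.0754,30.1738,-30.4307,7.5487
2,0.7397,0.1007,0.5565,-0.5176,0.7852,1.4934,-0.1396,2.0288,-2.2144,0.3925,-0.1043,0.0291,1.2490,3.3816,8.3142,25.7284,-25.5482,6.0053
3,0.7659,0.0982,0.5929,-0.5560,0.7910,1.9991,-0.1805,2.8117,-2.8841,0.3589,-0.0946,0.0374,1.2241,-2.2328,9.9961,21.9387,-21.2260,4.6188
4,0.7986,0.0952,0.6399,-0.6027,0.7947,2.3593,-0.2028,3.4422,-3.3374,0.1170,-0.0825,0.0480,1.1915,-7.3891,11.5351,18.3780,-17.1648,3.3578
5,0.8357,0.0921,0.6950,-0.6551,0.7939,2.5984,-0.1897,3.8989,-3.6372,-0.2294,-0.0685,0.0605,1.1525,-11.7624,12.6389,14.7953,-13.2024,2.1979
6,0.8757,0.0895,0.7560,-0.7110,0.7872,2.7368,-0.1523,4.2201,-3.8146,-0.6575,-0.0531,0.0746,1.1083,-15.1992,13.1742,11.0955,-9.2937,1.1550
7,0.9172,0.0875,0.8210,-0.7688,0.7739,2.7951,-0.0949,4.4351,-3.8966,-1.1289,-0.0367,0.0898,1.0597,-17.7297,13.1547,7.2799,-5.4579,0.2347
8,0.9590,0.0866,0.8885,-0.8273,0.7533,2.7903,-0.0218,4.5709,-3.9028,-1.6124,-0.0196,0.1058,1.0078,-19.4695,12.6651,3.4016,-1.7490,-0.5649
9,1.0004,0.0867,0.9577,-0.8855,0.7255,2.7155,0.0308,4.6659,-3.8470,-2.0987,-0.0020,0.1223,0.9535,-20.5595,11.8197,-0.4645,1.7647,-1.2505
10,1.0402,0.0875,1.0281,-0.9424,0.6906,2.5935,0.0805,4.7299,-3.7387,-2.5701,0.0157,0.1391,0.8974,-21.1419,10.7264,-4.2400,5.0165,-1.8361
11,1.0780,0.0893,1.0993,-0.9973,0.6488,2.4498,0.1546,4.7638,-3.5872,-3.0144,0.0335,0.1559,0.8402,-21.3416,9.4767,-7.8557,7.9479,-2.3396
12,1.1135,0.0923,1.1707,-1.0498,0.6005,2.2906,0.2527,4.7768,-3.4001,-3.4317,0.0511,0.1725,0.7826,-21.2670,8.1520,-11.2555,10.5120,-2.7788
13,1.1466,0.0970,1.2423,-1.0992,0.5462,2.1198,0.3750,4.7744,-3.1840,-3.8238,0.0683,0.1887,0.7249,-21.0151,6.8217,-14.3976,12.6758,-3.1706
14,1.1770,0.1037,1.3137,-1.1452,0.4862,1.9405,0.5226,4.7584,-2.9451,-4.1926,0.0850,0.2043,0.6678,-20.6756,5.5469,-17.2539,14.4202,-3.5299
15,1.2047,0.1129,1.3847,-1.1875,0.4208,1.7546,0.6975,4.7279,-2.6888,-4.5388,0.1011,0.2191,0.6115,-20.3360,4.3830,-19.8092,15.7400,-3.8680
16,1.2296,0.1249,1.4552,-1.2259,0.3504,1.5629,0.9024,4.6791,-2.4206,-4.8607,0.1163,0.2330,0.5563,-20.0868,3.3841,-22.0603,16.6428,-4.1927
17,1.2516,0.1402,1.5248,-1.2602,0.2753,1.3655,1.1407,4.6054,-2.1459,-5.1526,0.1307,0.2459,0.5027,-20.0259,2.6055,-24.0153,17.1482,-4.5078
18,1.2705,0.1593,1.5930,-1.2904,0.1962,1.1612,1.4164,4.4973,-1.8705,-5.4021,0.1440,0.2574,0.4508,-20.2592,2.1045,-25.6936,17.2866,-4.8134
19,1.2863,0.1829,1.6592,-1.3165,0.1138,0.9475,1.7329,4.3416,-1.6008,-5.5876,0.1561,0.2676,0.4008,-20.8952,1.9362,-27.1265,17.0978,-5.1071
20,1.2988,0.2116,1.7227,-1.3386,0.0292,0.7194,2.0918,4.1219,-1.3439,-5.6750,0.1671,0.2763,0.3529,-22.0224,2.1401,-28.3556,16.6293,-5.3844
21,1.3077,0.2459,1.7823,-1.3571,-0.0556,0.4683,2.4895,3.8192,-1.1078,-5.6188,0.1767,0.2833,0.3072,-23.6616,2.7121,-29.4261,15.9318,-5.6402
22,1.3126,0.2864,1.8365,-1.3723,-0.1382,0.1809,2.9131,3.4162,-0.9009,-5.3690,0.1851,0.2887,0.2637,-25.6882,3.5618,-30.3679,15.0533,-5.8694
23,1.3128,0.3334,1.8839,-1.3846,-0.2154,-0.1543,3.3467,2.8989,-0.7316,-4.8878,0.1922,0.2924,0.2227,-27.7520,4.4686,-31.1640,14.0310,-6.0665
24,1.3076,0.3868,1.9227,-1.3947,-0.2836,-0.5521,3.7596,2.2682,-0.6070,-4.1723,0.1984,0.2947,0.1840,-29.2849,5.0975,-31.7198,12.8859,-6.2231
25,1.2957,0.4458,1.9514,-1.4033,-0.3396,-1.0481,4.0801,1.5578,-0.5263,-3.2724,0.2036,0.2959,0.1478,-29.7227,5.1397,-31.8778,11.6268,-6.3255
26,1.2756,0.5086,1.9691,-1.4109,-0.3812,-1.6481,4.2654,0.8003,-0.4887,-2.2629,0.2083,0.2964,0.1140,-28.7121,4.4111,-31.4752,10.2613,-6.3556
27,1.2458,0.5729,1.9753,-1.4183,-0.4075,-2.3454,4.2807,0.0331,-0.4918,-1.2256,0.2126,0.2965,0.0828,-26.2826,2.9473,-30.4158,8.8052,-6.2931
28,1.2049,0.6360,1.9703,-1.4259,-0.4185,-3.1290,4.0953,-0.6978,-0.5278,-0.2490,0.2167,0.2967,0.0542,-22.8172,0.9843,-28.7094,7.2816,-6.1179
29,1.1518,0.6947,1.9550,-1.4343,-0.4161,-3.9737,3.7108,-1.3526,-0.5946,0.5606,0.2208,0.2972,0.0282,-18.7800,-1.1894,-26.4111,5.7134,-5.8032
30,1.0857,0.7462,1.9304,-1.4439,-0.4024,-4.8498,3.1393,-1.9283,-0.6922,1.2603,0.2251,0.2982,0.0051,-14.5800,-3.3489,-23.7062,4.1456,-5.3706
31,1.0065,0.7879,1.8978,-1.4552,-0.3790,-5.7294,2.4036,-2.4099,-0.8156,1.8565,0.2298,0.3000,-0.0153,-10.4995,-5.3140,-20.7467,2.6107,-4.8343
32,0.9142,0.8176,1.8588,-1.4684,-0.3473,-6.5831,1.5387,-2.7868,-0.9592,2.3531,0.2352,0.3025,-0.0331,-6.6922,-6.9695,-17.6631,1.1341,-4.2119
33,0.8094,0.8336,1.8150,-1.4840,-0.3089,-7.3813,0.5883,-3.0571,-1.1193,2.7641,0.2413,0.3058,-0.0485,,,,,
# any joint saturated: yes


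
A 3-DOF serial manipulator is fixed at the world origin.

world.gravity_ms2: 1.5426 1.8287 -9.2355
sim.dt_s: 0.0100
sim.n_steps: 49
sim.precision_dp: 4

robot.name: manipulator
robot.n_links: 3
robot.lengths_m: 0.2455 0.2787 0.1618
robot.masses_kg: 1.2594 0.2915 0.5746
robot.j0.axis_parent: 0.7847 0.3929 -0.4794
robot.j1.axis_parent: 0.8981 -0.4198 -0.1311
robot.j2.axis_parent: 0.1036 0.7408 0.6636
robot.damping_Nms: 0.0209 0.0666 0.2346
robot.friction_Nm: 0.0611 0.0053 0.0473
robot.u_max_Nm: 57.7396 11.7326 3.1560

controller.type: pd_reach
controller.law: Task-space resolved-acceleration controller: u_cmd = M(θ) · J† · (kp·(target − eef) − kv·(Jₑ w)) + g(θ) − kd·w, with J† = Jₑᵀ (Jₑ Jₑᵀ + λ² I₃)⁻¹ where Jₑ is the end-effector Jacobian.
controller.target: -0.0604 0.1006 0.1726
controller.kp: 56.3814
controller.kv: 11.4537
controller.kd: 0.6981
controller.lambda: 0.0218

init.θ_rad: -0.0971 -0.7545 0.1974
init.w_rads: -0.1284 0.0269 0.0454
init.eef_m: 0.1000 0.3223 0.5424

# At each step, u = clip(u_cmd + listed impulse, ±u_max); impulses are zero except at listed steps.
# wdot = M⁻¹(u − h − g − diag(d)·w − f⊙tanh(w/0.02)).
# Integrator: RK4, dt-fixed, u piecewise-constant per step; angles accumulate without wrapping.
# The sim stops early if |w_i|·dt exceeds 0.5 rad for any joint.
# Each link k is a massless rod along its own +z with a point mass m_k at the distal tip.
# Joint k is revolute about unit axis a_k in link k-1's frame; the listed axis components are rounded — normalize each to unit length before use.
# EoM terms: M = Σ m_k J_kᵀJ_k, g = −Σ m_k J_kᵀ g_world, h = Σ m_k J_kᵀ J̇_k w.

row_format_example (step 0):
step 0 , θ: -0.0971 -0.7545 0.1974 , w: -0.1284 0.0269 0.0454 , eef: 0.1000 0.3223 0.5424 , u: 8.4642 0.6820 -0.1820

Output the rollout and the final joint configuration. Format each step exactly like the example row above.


step 1 , θ: -0.0949 -0.7594 0.1837 , w: 0.5049 -0.9204 -2.3694 , eef: 0.0997 0.3228 0.5419 , u: 8.5094 1.4949 1.4456
step 2 , θ: -0.0906 -0.7668 0.1770 , w: 0.4174 -0.6599 0.5561 , eef: 0.1012 0.3230 0.5407 , u: 7.7028 1.4693 -0.8202
step 3 , θ: -0.0825 -0.7793 0.1623 , w: 1.1358 -1.7114 -2.9462 , eef: 0.1037 0.3228 0.5391 , u: 7.9331 2.2441 1.6316
step 4 , θ: -0.0730 -0.7927 0.1564 , w: 0.8522 -1.1203 1.1114 , eef: 0.1078 0.3221 0.5369 , u: 7.0759 1.9043 -1.4422
step 5 , θ: -0.0598 -0.8109 0.1401 , w: 1.7026 -2.3513 -3.6498 , eef: 0.1124 0.3211 0.5344 , u: 7.3427 2.7429 1.9478
step 6 , θ: -0.0458 -0.8288 0.1352 , w: 1.1968 -1.4092 1.8153 , eef: 0.1184 0.3194 0.5316 , u: 6.3955 2.1045 -2.1442
step 7 , θ: -0.0281 -0.8513 0.1170 , w: 2.2301 -2.8979 -4.5076 , eef: 0.1246 0.3174 0.5285 , u: 6.5911 3.0922 2.4018
step 8 , θ: -0.0103 -0.8725 0.1132 , w: 1.4621 -1.5654 2.6644 , eef: 0.1323 0.3148 0.5250 , u: 5.5877 2.1412 -2.9316
step 9 , θ: 0.0113 -0.8983 0.0935 , w: 2.7140 -3.3605 -5.4483 , eef: 0.1397 0.3117 0.5213 , u: 5.6330 3.3315 2.9388
step 10 , θ: 0.0323 -0.9220 0.0907 , w: 1.6589 -1.6249 3.5788 , eef: 0.1485 0.3080 0.5173 , u: 4.6636 2.0646 -3.1560
step 11 , θ: 0.0562 -0.9487 0.0771 , w: 2.9690 -3.4892 -5.1082 , eef: 0.1571 0.3039 0.5131 , u: 4.4689 3.3053 2.5609
step 12 , θ: 0.0802 -0.9745 0.0728 , w: 1.9826 -1.9016 3.1035 , eef: 0.1665 0.2992 0.5085 , u: 3.7057 2.1186 -3.1560
step 13 , θ: 0.1067 -1.0029 0.0586 , w: 3.1768 -3.5684 -4.8841 , eef: 0.1756 0.2942 0.5037 , u: 3.3521 3.2217 2.2912
step 14 , θ: 0.1330 -1.0302 0.0532 , w: 2.2313 -2.0879 2.7564 , eef: 0.1852 0.2887 0.4986 , u: 2.7592 2.0957 -3.1560
step 15 , θ: 0.1614 -1.0595 0.0390 , w: 3.3248 -3.5865 -4.6306 , eef: 0.1944 0.2830 0.4933 , u: 2.2941 3.0837 2.0206
step 16 , θ: 0.1896 -1.0877 0.0325 , w: 2.4317 -2.2289 2.3875 , eef: 0.2039 0.2768 0.4877 , u: 1.8518 2.0365 -3.1560
step 17 , θ: 0.2195 -1.1175 0.0181 , w: 3.4277 -3.5690 -4.4156 , eef: 0.2129 0.2704 0.4820 , u: 1.3217 2.9171 1.7969
step 18 , θ: 0.2489 -1.1462 0.0105 , w: 2.5801 -2.3226 2.0645 , eef: 0.2220 0.2638 0.4759 , u: 1.0113 1.9453 -3.0106
step 19 , θ: 0.2796 -1.1758 -0.0025 , w: 3.4503 -3.4727 -3.9373 , eef: 0.2306 0.2570 0.4697 , u: 0.4745 2.6963 1.3956
step 20 , θ: 0.3099 -1.2047 -0.0110 , w: 2.7129 -2.4222 1.5782 , eef: 0.2392 0.2501 0.4632 , u: 0.2650 1.8659 -2.7024
step 21 , θ: 0.3409 -1.2339 -0.0224 , w: 3.4133 -3.3308 -3.2954 , eef: 0.2473 0.2430 0.4566 , u: -0.2301 2.4500 0.8865
step 22 , θ: 0.3719 -1.2628 -0.0317 , w: 2.8376 -2.5344 0.9301 , eef: 0.2552 0.2360 0.4498 , u: -0.3828 1.8053 -2.2597
step 23 , θ: 0.4030 -1.2917 -0.0420 , w: 3.3360 -3.1686 -2.5745 , eef: 0.2626 0.2289 0.4428 , u: -0.8011 2.1982 0.3286
step 24 , θ: 0.4341 -1.3204 -0.0518 , w: 2.9391 -2.6359 0.2791 , eef: 0.2696 0.2219 0.4357 , u: -0.9307 1.7485 -1.8017
step 25 , θ: 0.4652 -1.3489 -0.0613 , w: 3.2467 -3.0211 -1.9264 , eef: 0.2763 0.2149 0.4284 , u: -1.2586 1.9676 -0.1684
step 26 , θ: 0.4964 -1.3774 -0.0711 , w: 3.0008 -2.7034 -0.2121 , eef: 0.2825 0.2081 0.4209 , u: -1.3801 1.6788 -1.4519
step 27 , θ: 0.5273 -1.4056 -0.0800 , w: 3.1656 -2.9099 -1.4486 , eef: 0.2883 0.2013 0.4134 , u: -1.6226 1.7739 -0.5331
step 28 , θ: 0.5582 -1.4338 -0.0896 , w: 3.0293 -2.7442 -0.5565 , eef: 0.2936 0.1948 0.4058 , u: -1.7390 1.6005 -1.2028
step 29 , θ: 0.5888 -1.4617 -0.0984 , w: 3.0984 -2.8362 -1.1445 , eef: 0.2986 0.1884 0.3980 , u: -1.9143 1.6174 -0.7637
step 30 , θ: 0.6195 -1.4897 -0.1077 , w: 3.0271 -2.7601 -0.7414 , eef: 0.3031 0.1822 0.3902 , u: -2.0205 1.5138 -1.0661
step 31 , θ: 0.6498 -1.5174 -0.1164 , w: 3.0437 -2.7930 -0.9760 , eef: 0.3072 0.1762 0.3823 , u: -2.1468 1.4919 -0.8887
step 32 , θ: 0.6800 -1.5452 -0.1252 , w: 3.0043 -2.7617 -0.8158 , eef: 0.3108 0.1705 0.3744 , u: -2.2375 1.4250 -1.0071
step 33 , θ: 0.7101 -1.5729 -0.1338 , w: 2.9967 -2.7703 -0.8890 , eef: 0.3140 0.1650 0.3665 , u: -2.3291 1.3888 -0.9486
step 34 , θ: 0.7399 -1.6005 -0.1424 , w: 2.9701 -2.7586 -0.8289 , eef: 0.3168 0.1597 0.3585 , u: -2.4019 1.3395 -0.9897
step 35 , θ: 0.7695 -1.6281 -0.1507 , w: 2.9533 -2.7597 -0.8404 , eef: 0.3191 0.1548 0.3505 , u: -2.4687 1.3007 -0.9757
step 36 , θ: 0.7989 -1.6557 -0.1590 , w: 2.9311 -2.7561 -0.8138 , eef: 0.3211 0.1500 0.3425 , u: -2.5238 1.2597 -0.9897
step 37 , θ: 0.8281 -1.6832 -0.1671 , w: 2.9114 -2.7563 -0.8052 , eef: 0.3227 0.1456 0.3346 , u: -2.5715 1.2226 -0.9891
step 38 , θ: 0.8571 -1.7108 -0.1751 , w: 2.8906 -2.7560 -0.7872 , eef: 0.3238 0.1414 0.3267 , u: -2.6107 1.1861 -0.9947
step 39 , θ: 0.8859 -1.7384 -0.1829 , w: 2.8705 -2.7570 -0.7725 , eef: 0.3246 0.1375 0.3188 , u: -2.6430 1.1513 -0.9970
step 40 , θ: 0.9146 -1.7659 -0.1905 , w: 2.8503 -2.7583 -0.7554 , eef: 0.3250 0.1339 0.3111 , u: -2.6685 1.1175 -1.0002
step 41 , θ: 0.9430 -1.7935 -0.1980 , w: 2.8304 -2.7601 -0.7384 , eef: 0.3250 0.1306 0.3034 , u: -2.6879 1.0847 -1.0024
step 42 , θ: 0.9712 -1.8212 -0.2053 , w: 2.8107 -2.7621 -0.7204 , eef: 0.3246 0.1275 0.2957 , u: -2.7015 1.0528 -1.0045
step 43 , θ: 0.9992 -1.8488 -0.2124 , w: 2.7912 -2.7641 -0.7020 , eef: 0.3239 0.1247 0.2883 , u: -2.7099 1.0215 -1.0061
step 44 , θ: 1.0270 -1.8764 -0.2194 , w: 2.7719 -2.7660 -0.6829 , eef: 0.3228 0.1221 0.2809 , u: -2.7133 0.9907 -1.0074
step 45 , θ: 1.0546 -1.9041 -0.2261 , w: 2.7528 -2.7678 -0.6632 , eef: 0.3214 0.1198 0.2737 , u: -2.7121 0.9605 -1.0082
step 46 , θ: 1.0821 -1.9318 -0.2326 , w: 2.7338 -2.7691 -0.6430 , eef: 0.3197 0.1177 0.2666 , u: -2.7067 0.9306 -1.0086
step 47 , θ: 1.1093 -1.9595 -0.2390 , w: 2.7148 -2.7699 -0.6224 , eef: 0.3176 0.1159 0.2597 , u: -2.6972 0.9010 -1.0085
step 48 , θ: 1.1364 -1.9872 -0.2451 , w: 2.6959 -2.7701 -0.6013 , eef: 0.3153 0.1143 0.2530 , u: -2.6841 0.8716 -1.0079
step 49 , θ: 1.1632 -2.0149 -0.2510 , w: 2.6770 -2.7695 -0.5798 , eef: 0.3126 0.1129 0.2464
final θ (rad): 1.1632 -2.0149 -0.2510


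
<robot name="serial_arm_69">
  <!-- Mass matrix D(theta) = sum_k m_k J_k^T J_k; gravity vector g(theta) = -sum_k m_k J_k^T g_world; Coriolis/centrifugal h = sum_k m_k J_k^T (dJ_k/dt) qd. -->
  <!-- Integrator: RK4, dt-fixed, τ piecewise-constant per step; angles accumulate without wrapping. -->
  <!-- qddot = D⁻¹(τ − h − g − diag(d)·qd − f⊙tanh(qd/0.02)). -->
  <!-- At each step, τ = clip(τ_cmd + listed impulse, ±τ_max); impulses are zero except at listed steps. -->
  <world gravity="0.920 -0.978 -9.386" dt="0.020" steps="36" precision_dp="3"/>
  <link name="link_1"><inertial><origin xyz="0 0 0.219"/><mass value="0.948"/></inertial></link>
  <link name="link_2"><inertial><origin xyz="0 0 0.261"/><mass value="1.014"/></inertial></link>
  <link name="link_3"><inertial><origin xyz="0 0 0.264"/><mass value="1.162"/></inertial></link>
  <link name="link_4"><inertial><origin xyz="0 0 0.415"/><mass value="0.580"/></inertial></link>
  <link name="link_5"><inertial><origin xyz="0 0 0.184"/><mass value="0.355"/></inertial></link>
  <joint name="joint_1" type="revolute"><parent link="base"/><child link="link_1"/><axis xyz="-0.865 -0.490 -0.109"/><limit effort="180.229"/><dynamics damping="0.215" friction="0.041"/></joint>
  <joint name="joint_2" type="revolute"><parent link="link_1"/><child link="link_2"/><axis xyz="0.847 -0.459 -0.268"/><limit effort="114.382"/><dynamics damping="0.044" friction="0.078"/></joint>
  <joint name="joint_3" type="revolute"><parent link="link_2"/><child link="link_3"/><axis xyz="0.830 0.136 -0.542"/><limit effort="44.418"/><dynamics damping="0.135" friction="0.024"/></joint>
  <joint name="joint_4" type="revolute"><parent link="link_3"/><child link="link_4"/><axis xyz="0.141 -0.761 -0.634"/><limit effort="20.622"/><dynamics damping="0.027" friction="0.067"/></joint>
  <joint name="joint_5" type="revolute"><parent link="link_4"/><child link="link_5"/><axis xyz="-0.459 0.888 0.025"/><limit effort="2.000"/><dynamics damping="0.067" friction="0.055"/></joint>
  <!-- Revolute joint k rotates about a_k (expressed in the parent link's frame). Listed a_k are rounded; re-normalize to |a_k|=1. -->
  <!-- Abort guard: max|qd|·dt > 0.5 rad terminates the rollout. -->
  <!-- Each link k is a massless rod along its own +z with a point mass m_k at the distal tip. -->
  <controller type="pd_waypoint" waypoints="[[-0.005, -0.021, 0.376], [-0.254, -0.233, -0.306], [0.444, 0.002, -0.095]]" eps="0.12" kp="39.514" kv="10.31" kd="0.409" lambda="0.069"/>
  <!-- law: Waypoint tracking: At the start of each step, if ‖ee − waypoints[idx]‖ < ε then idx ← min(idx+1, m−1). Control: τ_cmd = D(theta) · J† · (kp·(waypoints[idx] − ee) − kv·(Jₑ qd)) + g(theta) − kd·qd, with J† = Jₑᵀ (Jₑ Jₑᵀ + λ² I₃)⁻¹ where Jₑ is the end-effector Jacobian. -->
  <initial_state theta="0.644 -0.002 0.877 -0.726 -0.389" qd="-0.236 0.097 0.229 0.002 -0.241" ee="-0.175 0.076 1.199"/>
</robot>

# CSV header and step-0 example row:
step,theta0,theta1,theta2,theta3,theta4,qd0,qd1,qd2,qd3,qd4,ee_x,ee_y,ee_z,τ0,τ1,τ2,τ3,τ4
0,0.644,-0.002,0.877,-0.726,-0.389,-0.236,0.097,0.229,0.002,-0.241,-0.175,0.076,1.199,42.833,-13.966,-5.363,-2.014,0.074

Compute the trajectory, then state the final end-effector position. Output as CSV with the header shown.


step,theta0,theta1,theta2,theta3,theta4,qd0,qd1,qd2,qd3,qd4,ee_x,ee_y,ee_z,τ0,τ1,τ2,τ3,τ4
1,0.650,-0.005,0.903,-0.744,-0.392,0.805,-0.391,2.331,-1.816,-0.052,-0.173,0.066,1.193,32.908,-10.699,-5.272,-0.708,-0.000
2,0.673,-0.016,0.963,-0.793,-0.392,1.525,-0.707,3.675,-3.038,-0.039,-0.170,0.058,1.177,22.633,-7.617,-4.606,0.036,0.034
3,0.708,-0.032,1.045,-0.860,-0.390,1.975,-0.914,4.477,-3.749,0.162,-0.166,0.052,1.155,13.230,-4.813,-3.752,0.473,-0.011
4,0.750,-0.052,1.139,-0.940,-0.388,2.223,-1.024,4.874,-4.179,0.027,-0.164,0.050,1.127,4.990,-2.746,-3.196,0.652,0.103
5,0.796,-0.073,1.238,-1.025,-0.387,2.323,-1.093,5.042,-4.314,0.123,-0.163,0.049,1.096,-1.530,-1.050,-2.785,0.750,0.100
6,0.842,-0.095,1.339,-1.111,-0.385,2.327,-1.117,5.047,-4.320,0.051,-0.163,0.051,1.063,-6.641,0.106,-2.682,0.752,0.169
7,0.888,-0.117,1.439,-1.196,-0.384,2.264,-1.121,4.965,-4.208,0.049,-0.164,0.054,1.029,-10.426,0.951,-2.727,0.721,0.196
8,0.932,-0.140,1.536,-1.279,-0.383,2.160,-1.110,4.833,-4.032,0.070,-0.167,0.057,0.996,-13.161,1.535,-2.891,0.663,0.208
9,0.974,-0.161,1.631,-1.358,-0.383,2.031,-1.086,4.671,-3.824,0.092,-0.170,0.061,0.962,-15.086,1.914,-3.134,0.581,0.214
10,1.013,-0.183,1.723,-1.432,-0.382,1.889,-1.049,4.489,-3.614,0.040,-0.174,0.065,0.930,-16.414,2.100,-3.466,0.467,0.253
11,1.050,-0.203,1.810,-1.502,-0.382,1.738,-1.009,4.301,-3.394,0.021,-0.179,0.069,0.900,-17.263,2.190,-3.802,0.340,0.276
12,1.083,-0.223,1.894,-1.568,-0.383,1.586,-0.964,4.109,-3.179,-0.009,-0.184,0.071,0.871,-17.769,2.193,-4.149,0.199,0.302
13,1.113,-0.242,1.975,-1.630,-0.384,1.435,-0.917,3.920,-2.967,-0.010,-0.189,0.074,0.843,-18.017,2.149,-4.474,0.052,0.314
14,1.140,-0.259,2.051,-1.687,-0.385,1.287,-0.868,3.732,-2.768,-0.043,-0.194,0.075,0.817,-18.097,2.048,-4.808,-0.108,0.341
15,1.165,-0.276,2.124,-1.740,-0.385,1.145,-0.820,3.548,-2.575,-0.048,-0.200,0.076,0.793,-18.045,1.930,-5.107,-0.269,0.354
16,1.186,-0.292,2.193,-1.790,-0.385,1.007,-0.774,3.371,-2.390,-0.037,-0.205,0.075,0.770,-17.906,1.798,-5.383,-0.430,0.360
17,1.205,-0.307,2.259,-1.836,-0.386,0.876,-0.730,3.198,-2.214,-0.019,-0.210,0.074,0.749,-17.711,1.654,-5.641,-0.593,0.362
18,1.221,-0.321,2.321,-1.879,-0.387,0.752,-0.686,3.026,-2.056,-0.058,-0.214,0.073,0.729,-17.498,1.483,-5.915,-0.766,0.390
19,1.235,-0.335,2.380,-1.918,-0.388,0.634,-0.649,2.860,-1.901,-0.060,-0.219,0.070,0.711,-17.256,1.327,-6.147,-0.930,0.400
20,1.247,-0.347,2.435,-1.955,-0.390,0.522,-0.614,2.696,-1.759,-0.094,-0.223,0.067,0.694,-17.010,1.166,-6.378,-1.095,0.424
21,1.256,-0.359,2.488,-1.989,-0.392,0.414,-0.586,2.537,-1.624,-0.114,-0.227,0.063,0.678,-16.757,1.019,-6.579,-1.252,0.441
22,1.263,-0.371,2.537,-2.020,-0.395,0.312,-0.562,2.382,-1.501,-0.142,-0.231,0.059,0.663,-16.503,0.882,-6.762,-1.402,0.460
23,1.269,-0.382,2.583,-2.049,-0.398,0.215,-0.543,2.231,-1.387,-0.169,-0.234,0.055,0.649,-16.247,0.759,-6.920,-1.542,0.476
24,1.272,-0.392,2.626,-2.076,-0.402,0.122,-0.528,2.086,-1.285,-0.197,-0.237,0.050,0.637,-15.991,0.651,-7.055,-1.671,0.492
25,1.273,-0.403,2.666,-2.101,-0.406,0.035,-0.517,1.946,-1.193,-0.225,-0.239,0.045,0.625,-15.734,0.556,-7.166,-1.787,0.506
26,1.273,-0.413,2.704,-2.124,-0.411,-0.045,-0.506,1.806,-1.106,-0.256,-0.241,0.040,0.615,-15.487,0.475,-7.252,-1.893,0.520
27,1.272,-0.423,2.739,-2.145,-0.416,-0.119,-0.495,1.670,-1.028,-0.285,-0.242,0.035,0.605,-15.241,0.409,-7.312,-1.985,0.531
28,1.269,-0.433,2.771,-2.165,-0.422,-0.189,-0.487,1.542,-0.963,-0.313,-0.243,0.029,0.596,-14.988,0.352,-7.348,-2.061,0.539
29,1.264,-0.442,2.800,-2.184,-0.429,-0.254,-0.481,1.421,-0.907,-0.339,-0.244,0.024,0.588,-14.733,0.302,-7.364,-2.124,0.546
30,1.259,-0.452,2.828,-2.201,-0.436,-0.314,-0.476,1.306,-0.858,-0.365,-0.244,0.019,0.581,-14.476,0.258,-7.362,-2.175,0.551
31,1.252,-0.461,2.853,-2.218,-0.443,-0.369,-0.474,1.197,-0.814,-0.390,-0.243,0.014,0.575,-14.220,0.217,-7.344,-2.217,0.555
32,1.244,-0.471,2.875,-2.234,-0.451,-0.419,-0.474,1.093,-0.775,-0.414,-0.242,0.010,0.570,-13.966,0.180,-7.313,-2.249,0.557
33,1.235,-0.480,2.896,-2.249,-0.460,-0.465,-0.477,0.995,-0.738,-0.436,-0.241,0.005,0.565,-13.714,0.147,-7.269,-2.274,0.558
34,1.225,-0.490,2.915,-2.264,-0.469,-0.507,-0.484,0.903,-0.704,-0.458,-0.240,0.001,0.562,-13.465,0.117,-7.215,-2.291,0.558
35,1.215,-0.500,2.933,-2.277,-0.478,-0.545,-0.495,0.818,-0.671,-0.479,-0.238,-0.003,0.559,-13.220,0.091,-7.151,-2.301,0.557
36,1.204,-0.510,2.948,-2.291,-0.488,-0.579,-0.511,0.739,-0.640,-0.498,-0.235,-0.007,0.556,,,,,
# final ee position (m): -0.235 -0.007 0.556


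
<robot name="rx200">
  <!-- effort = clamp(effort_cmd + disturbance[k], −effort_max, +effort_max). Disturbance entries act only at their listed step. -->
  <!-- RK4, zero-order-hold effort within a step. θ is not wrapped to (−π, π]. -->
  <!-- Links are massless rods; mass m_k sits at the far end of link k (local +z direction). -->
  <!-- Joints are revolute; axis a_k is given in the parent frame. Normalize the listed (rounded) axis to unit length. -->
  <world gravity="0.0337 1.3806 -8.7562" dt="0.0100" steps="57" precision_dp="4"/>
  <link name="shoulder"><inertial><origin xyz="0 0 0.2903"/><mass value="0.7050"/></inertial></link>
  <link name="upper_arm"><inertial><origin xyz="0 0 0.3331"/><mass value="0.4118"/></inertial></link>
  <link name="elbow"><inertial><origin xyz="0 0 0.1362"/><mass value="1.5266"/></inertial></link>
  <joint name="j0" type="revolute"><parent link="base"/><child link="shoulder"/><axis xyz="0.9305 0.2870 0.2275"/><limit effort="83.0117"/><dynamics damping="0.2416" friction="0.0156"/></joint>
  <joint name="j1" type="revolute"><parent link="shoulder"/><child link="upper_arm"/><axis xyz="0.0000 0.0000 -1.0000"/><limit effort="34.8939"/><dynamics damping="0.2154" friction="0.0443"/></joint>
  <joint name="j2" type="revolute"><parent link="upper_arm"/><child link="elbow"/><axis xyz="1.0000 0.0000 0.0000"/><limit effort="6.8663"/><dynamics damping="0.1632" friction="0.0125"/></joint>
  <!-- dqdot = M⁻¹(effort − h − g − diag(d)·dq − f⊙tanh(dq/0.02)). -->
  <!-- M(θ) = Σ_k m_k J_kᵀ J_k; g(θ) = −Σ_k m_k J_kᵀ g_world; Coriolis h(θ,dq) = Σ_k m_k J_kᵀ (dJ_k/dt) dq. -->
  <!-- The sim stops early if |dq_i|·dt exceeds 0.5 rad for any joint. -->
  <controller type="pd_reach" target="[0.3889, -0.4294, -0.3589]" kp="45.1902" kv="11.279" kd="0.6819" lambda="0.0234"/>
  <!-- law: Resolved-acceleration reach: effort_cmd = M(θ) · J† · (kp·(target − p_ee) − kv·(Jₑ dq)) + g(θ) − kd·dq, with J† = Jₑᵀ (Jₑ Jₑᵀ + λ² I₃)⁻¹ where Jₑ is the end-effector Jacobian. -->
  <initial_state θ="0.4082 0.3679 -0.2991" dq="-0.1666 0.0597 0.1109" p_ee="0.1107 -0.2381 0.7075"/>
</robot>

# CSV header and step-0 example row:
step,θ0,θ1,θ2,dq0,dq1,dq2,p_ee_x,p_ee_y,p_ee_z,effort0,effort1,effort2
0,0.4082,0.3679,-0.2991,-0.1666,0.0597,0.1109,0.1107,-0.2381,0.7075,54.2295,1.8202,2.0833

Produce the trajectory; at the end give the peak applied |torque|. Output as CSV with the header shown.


step,θ0,θ1,θ2,dq0,dq1,dq2,p_ee_x,p_ee_y,p_ee_z,effort0,effort1,effort2
1,0.4121,0.3495,-0.3173,0.7885,-0.6480,-3.1018,0.1115,-0.2379,0.7067,48.8138,2.1096,4.0224
2,0.4223,0.3585,-0.3503,1.3409,0.7434,-3.8562,0.1155,-0.2401,0.7041,43.5471,1.0678,3.8699
3,0.4392,0.3516,-0.3953,1.9813,-1.0526,-4.8858,0.1208,-0.2446,0.6996,39.4183,2.2466,3.9112
4,0.4599,0.3609,-0.4397,2.2363,1.7209,-4.2957,0.1278,-0.2516,0.6937,34.2724,0.1974,2.8092
5,0.4861,0.3541,-0.4911,2.9306,-2.0391,-5.7099,0.1353,-0.2607,0.6860,29.7377,2.7194,3.1947
6,0.5150,0.3598,-0.5393,2.9170,2.2031,-4.1760,0.1441,-0.2717,0.6770,24.5662,-0.4520,1.5416
7,0.5476,0.3589,-0.5893,3.5609,-1.7140,-5.6144,0.1533,-0.2843,0.6663,19.9772,2.2057,2.0940
8,0.5829,0.3587,-0.6381,3.5305,1.1928,-4.2724,0.1631,-0.2982,0.6543,15.4844,-0.0611,0.7196
9,0.6201,0.3611,-0.6838,3.8982,-0.4845,-4.7856,0.1733,-0.3131,0.6409,11.5169,1.0172,0.7740
10,0.6595,0.3608,-0.7286,3.9828,0.3019,-4.2070,0.1837,-0.3287,0.6262,7.9205,0.2894,0.0990
11,0.7001,0.3624,-0.7701,4.1445,0.0247,-4.0782,0.1944,-0.3447,0.6103,4.7556,0.3592,-0.1779
12,0.7420,0.3630,-0.8094,4.2415,0.0952,-3.7807,0.2051,-0.3610,0.5932,1.9568,0.1755,-0.5249
13,0.7849,0.3640,-0.8459,4.3227,0.0881,-3.5154,0.2160,-0.3774,0.5751,-0.5071,0.0569,-0.7998
14,0.8284,0.3649,-0.8797,4.3821,0.0869,-3.2467,0.2268,-0.3935,0.5560,-2.6813,-0.0602,-1.0379
15,0.8724,0.3657,-0.9108,4.4236,0.0802,-2.9827,0.2375,-0.4094,0.5360,-4.6055,-0.1678,-1.2405
16,0.9168,0.3665,-0.9394,4.4494,0.0690,-2.7250,0.2482,-0.4248,0.5152,-6.3152,-0.2671,-1.4128
17,0.9613,0.3671,-0.9654,4.4613,0.0539,-2.4751,0.2587,-0.4396,0.4936,-7.8414,-0.3588,-1.5594
18,1.0059,0.3676,-0.9889,4.4606,0.0357,-2.2341,0.2691,-0.4538,0.4714,-9.2100,-0.4438,-1.6844
19,1.0505,0.3679,-1.0101,4.4485,0.0177,-2.0022,0.2792,-0.4672,0.4486,-10.4430,-0.5249,-1.7915
20,1.0948,0.3680,-1.0290,4.4255,0.0050,-1.7792,0.2892,-0.4799,0.4253,-11.5581,-0.6065,-1.8843
21,1.1389,0.3680,-1.0457,4.3928,-0.0042,-1.5666,0.2989,-0.4916,0.4016,-12.5704,-0.6875,-1.9645
22,1.1826,0.3679,-1.0603,4.3516,-0.0141,-1.3663,0.3083,-0.5025,0.3776,-13.4923,-0.7642,-2.0331
23,1.2259,0.3677,-1.0731,4.3031,-0.0273,-1.1788,0.3174,-0.5125,0.3534,-14.3342,-0.8342,-2.0916
24,1.2687,0.3673,-1.0840,4.2480,-0.0457,-1.0046,0.3263,-0.5215,0.3290,-15.1043,-0.8957,-2.1416
25,1.3108,0.3668,-1.0932,4.1869,-0.0688,-0.8432,0.3348,-0.5295,0.3045,-15.8090,-0.9486,-2.1846
26,1.3524,0.3660,-1.1009,4.1200,-0.0939,-0.6940,0.3430,-0.5367,0.2801,-16.4533,-0.9950,-2.2221
27,1.3932,0.3649,-1.1071,4.0478,-0.1191,-0.5565,0.3508,-0.5429,0.2557,-17.0409,-1.0362,-2.2550
28,1.4333,0.3636,-1.1120,3.9705,-0.1436,-0.4306,0.3583,-0.5481,0.2315,-17.5750,-1.0728,-2.2838
29,1.4726,0.3620,-1.1157,3.8888,-0.1667,-0.3162,0.3654,-0.5525,0.2075,-18.0579,-1.1051,-2.3089
30,1.5110,0.3603,-1.1184,3.8031,-0.1884,-0.2129,0.3721,-0.5561,0.1838,-18.4917,-1.1332,-2.3306
31,1.5486,0.3583,-1.1200,3.7138,-0.2085,-0.1205,0.3785,-0.5588,0.1604,-18.8779,-1.1573,-2.3491
32,1.5853,0.3561,-1.1208,3.6214,-0.2268,-0.0386,0.3844,-0.5607,0.1374,-19.2180,-1.1775,-2.3645
33,1.6210,0.3538,-1.1208,3.5269,-0.2449,0.0282,0.3901,-0.5619,0.1149,-19.5137,-1.1928,-2.3724
34,1.6558,0.3512,-1.1203,3.4305,-0.2613,0.0824,0.3953,-0.5623,0.0929,-19.7663,-1.2046,-2.3745
35,1.6896,0.3486,-1.1192,3.3318,-0.2741,0.1317,0.4003,-0.5621,0.0714,-19.9767,-1.2142,-2.3775
36,1.7224,0.3458,-1.1176,3.2317,-0.2850,0.1747,0.4048,-0.5613,0.0505,-20.1460,-1.2206,-2.3798
37,1.7543,0.3429,-1.1157,3.1305,-0.2946,0.2110,0.4091,-0.5600,0.0302,-20.2757,-1.2234,-2.3807
38,1.7850,0.3399,-1.1134,3.0287,-0.3029,0.2408,0.4130,-0.5581,0.0105,-20.3675,-1.2230,-2.3798
39,1.8148,0.3368,-1.1109,2.9267,-0.3101,0.2644,0.4166,-0.5558,-0.0086,-20.4228,-1.2195,-2.3769
40,1.8436,0.3337,-1.1082,2.8247,-0.3161,0.2823,0.4199,-0.5531,-0.0269,-20.4436,-1.2131,-2.3722
41,1.8713,0.3305,-1.1053,2.7232,-0.3211,0.2950,0.4229,-0.5500,-0.0446,-20.4317,-1.2040,-2.3656
42,1.8980,0.3273,-1.1023,2.6223,-0.3252,0.3031,0.4257,-0.5467,-0.0617,-20.3892,-1.1926,-2.3573
43,1.9238,0.3240,-1.0992,2.5225,-0.3285,0.3071,0.4282,-0.5430,-0.0780,-20.3181,-1.1790,-2.3474
44,1.9485,0.3207,-1.0961,2.4238,-0.3310,0.3074,0.4305,-0.5392,-0.0937,-20.2206,-1.1634,-2.3359
45,1.9723,0.3174,-1.0931,2.3266,-0.3328,0.3047,0.4325,-0.5351,-0.1087,-20.0988,-1.1460,-2.3232
46,1.9950,0.3141,-1.0900,2.2311,-0.3342,0.2993,0.4344,-0.5309,-0.1230,-19.9550,-1.1270,-2.3092
47,2.0169,0.3108,-1.0871,2.1373,-0.3350,0.2917,0.4360,-0.5266,-0.1367,-19.7913,-1.1067,-2.2942
48,2.0378,0.3074,-1.0842,2.0456,-0.3355,0.2823,0.4375,-0.5223,-0.1497,-19.6099,-1.0851,-2.2783
49,2.0578,0.3041,-1.0814,1.9559,-0.3357,0.2713,0.4388,-0.5179,-0.1621,-19.4129,-1.0625,-2.2616
50,2.0769,0.3007,-1.0788,1.8685,-0.3356,0.2592,0.4399,-0.5134,-0.1739,-19.2024,-1.0391,-2.2443
51,2.0952,0.2974,-1.0763,1.7835,-0.3352,0.2462,0.4409,-0.5090,-0.1851,-18.9804,-1.0150,-2.2265
52,2.1126,0.2940,-1.0739,1.7008,-0.3348,0.2326,0.4418,-0.5046,-0.1957,-18.7488,-0.9904,-2.2083
53,2.1292,0.2907,-1.0716,1.6206,-0.3342,0.2185,0.4426,-0.5003,-0.2057,-18.5094,-0.9653,-2.1899
54,2.1450,0.2873,-1.0695,1.5429,-0.3335,0.2042,0.4432,-0.4960,-0.2152,-18.2640,-0.9400,-2.1713
55,2.1601,0.2840,-1.0675,1.4678,-0.3328,0.1898,0.4438,-0.4918,-0.2242,-18.0140,-0.9145,-2.1527
56,2.1744,0.2807,-1.0657,1.3953,-0.3320,0.1755,0.4442,-0.4877,-0.2327,-17.7610,-0.8889,-2.1341
57,2.1880,0.2774,-1.0640,1.3253,-0.3312,0.1613,0.4446,-0.4837,-0.2407,,,
# max |effort| (N·m): 54.2295
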